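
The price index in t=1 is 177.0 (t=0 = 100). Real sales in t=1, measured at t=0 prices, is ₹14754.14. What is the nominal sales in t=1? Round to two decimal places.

Nominal = Real × (Index/100) = 14754.14 × (177.0/100)
        = 14754.14 × 1.770 = 26114.8278

26114.83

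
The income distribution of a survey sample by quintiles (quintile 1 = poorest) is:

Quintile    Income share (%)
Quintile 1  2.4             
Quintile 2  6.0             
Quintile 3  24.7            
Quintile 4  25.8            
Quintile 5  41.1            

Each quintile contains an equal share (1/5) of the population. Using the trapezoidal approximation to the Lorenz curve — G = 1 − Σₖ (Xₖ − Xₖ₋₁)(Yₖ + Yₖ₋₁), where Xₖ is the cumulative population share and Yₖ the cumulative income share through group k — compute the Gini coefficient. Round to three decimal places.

Cumulative income shares Yₖ: 0.0240, 0.0840, 0.3310, 0.5890, 1.0000
Σ (Xₖ−Xₖ₋₁)(Yₖ+Yₖ₋₁) = (1/5)(0.0240+0.0000) + (1/5)(0.0840+0.0240) + (1/5)(0.3310+0.0840) + (1/5)(0.5890+0.3310) + (1/5)(1.0000+0.5890)
  = 0.0048 + 0.0216 + 0.0830 + 0.1840 + 0.3178 = 0.6112
G = 1 − 0.6112 = 0.3888

0.389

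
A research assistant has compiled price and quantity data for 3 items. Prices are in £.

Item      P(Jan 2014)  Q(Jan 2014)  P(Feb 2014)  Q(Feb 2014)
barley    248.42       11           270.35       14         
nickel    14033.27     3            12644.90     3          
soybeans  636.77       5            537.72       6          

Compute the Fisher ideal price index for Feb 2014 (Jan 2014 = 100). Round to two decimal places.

90.89

Laspeyres component (base-period weights):
ΣP(Feb 2014)Q(Jan 2014) = 270.35×11 + 12644.90×3 + 537.72×5 = 2973.85 + 37934.7 + 2688.6 = 43597.15
ΣP(Jan 2014)Q(Jan 2014) = 248.42×11 + 14033.27×3 + 636.77×5 = 2732.62 + 42099.81 + 3183.85 = 48016.28
L = 43597.15 / 48016.28 × 100 = 90.7966
Paasche component (current-period weights):
ΣP(Feb 2014)Q(Feb 2014) = 270.35×14 + 12644.90×3 + 537.72×6 = 3784.9 + 37934.7 + 3226.32 = 44945.92
ΣP(Jan 2014)Q(Feb 2014) = 248.42×14 + 14033.27×3 + 636.77×6 = 3477.88 + 42099.81 + 3820.62 = 49398.31
P = 44945.92 / 49398.31 × 100 = 90.9868
Fisher = √(L × P) = √(90.7966 × 90.9868) = 90.8916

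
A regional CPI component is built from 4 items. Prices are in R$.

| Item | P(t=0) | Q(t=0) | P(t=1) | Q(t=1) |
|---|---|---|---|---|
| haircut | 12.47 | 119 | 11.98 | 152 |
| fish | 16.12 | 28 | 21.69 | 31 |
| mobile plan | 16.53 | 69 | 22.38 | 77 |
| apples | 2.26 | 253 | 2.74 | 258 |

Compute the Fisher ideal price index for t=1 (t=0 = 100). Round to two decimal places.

Laspeyres component (base-period weights):
ΣP(t=1)Q(t=0) = 11.98×119 + 21.69×28 + 22.38×69 + 2.74×253 = 1425.62 + 607.32 + 1544.22 + 693.22 = 4270.38
ΣP(t=0)Q(t=0) = 12.47×119 + 16.12×28 + 16.53×69 + 2.26×253 = 1483.93 + 451.36 + 1140.57 + 571.78 = 3647.64
L = 4270.38 / 3647.64 × 100 = 117.0724
Paasche component (current-period weights):
ΣP(t=1)Q(t=1) = 11.98×152 + 21.69×31 + 22.38×77 + 2.74×258 = 1820.96 + 672.39 + 1723.26 + 706.92 = 4923.53
ΣP(t=0)Q(t=1) = 12.47×152 + 16.12×31 + 16.53×77 + 2.26×258 = 1895.44 + 499.72 + 1272.81 + 583.08 = 4251.05
P = 4923.53 / 4251.05 × 100 = 115.8192
Fisher = √(L × P) = √(117.0724 × 115.8192) = 116.4441

116.44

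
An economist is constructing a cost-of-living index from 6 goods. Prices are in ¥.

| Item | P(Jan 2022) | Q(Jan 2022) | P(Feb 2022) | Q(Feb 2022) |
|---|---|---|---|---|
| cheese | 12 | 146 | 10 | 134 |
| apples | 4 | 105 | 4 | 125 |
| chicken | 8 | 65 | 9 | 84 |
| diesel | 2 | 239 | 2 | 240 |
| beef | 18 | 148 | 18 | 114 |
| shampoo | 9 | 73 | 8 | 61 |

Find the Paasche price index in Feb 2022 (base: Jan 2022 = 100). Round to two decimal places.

95.82

Paasche price index uses current-period quantities as weights.
ΣP(Feb 2022)·Q(Feb 2022) = 10×134 + 4×125 + 9×84 + 2×240 + 18×114 + 8×61 = 1340 + 500 + 756 + 480 + 2052 + 488 = 5616
ΣP(Jan 2022)·Q(Feb 2022) = 12×134 + 4×125 + 8×84 + 2×240 + 18×114 + 9×61 = 1608 + 500 + 672 + 480 + 2052 + 549 = 5861
Index = 5616 / 5861 × 100 = 95.8198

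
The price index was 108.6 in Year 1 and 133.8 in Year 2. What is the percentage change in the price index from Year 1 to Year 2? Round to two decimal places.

Change = (133.8 − 108.6) / 108.6 × 100
       = 25.2 / 108.6 × 100 = 23.2044%

23.20%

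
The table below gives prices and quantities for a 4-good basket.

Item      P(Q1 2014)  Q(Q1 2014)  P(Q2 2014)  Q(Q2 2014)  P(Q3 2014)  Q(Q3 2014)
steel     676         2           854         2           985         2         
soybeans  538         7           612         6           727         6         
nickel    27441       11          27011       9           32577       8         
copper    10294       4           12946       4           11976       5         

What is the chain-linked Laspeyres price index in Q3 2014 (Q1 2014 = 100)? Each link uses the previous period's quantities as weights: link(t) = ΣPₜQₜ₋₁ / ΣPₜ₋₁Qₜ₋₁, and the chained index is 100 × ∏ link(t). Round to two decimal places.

Link Q1 2014→Q2 2014:
ΣP(Q2 2014)Q(Q1 2014) = 854×2 + 612×7 + 27011×11 + 12946×4 = 1708 + 4284 + 297121 + 51784 = 354897
ΣP(Q1 2014)Q(Q1 2014) = 676×2 + 538×7 + 27441×11 + 10294×4 = 1352 + 3766 + 301851 + 41176 = 348145
link = 354897/348145 = 1.019394
Link Q2 2014→Q3 2014:
ΣP(Q3 2014)Q(Q2 2014) = 985×2 + 727×6 + 32577×9 + 11976×4 = 1970 + 4362 + 293193 + 47904 = 347429
ΣP(Q2 2014)Q(Q2 2014) = 854×2 + 612×6 + 27011×9 + 12946×4 = 1708 + 3672 + 243099 + 51784 = 300263
link = 347429/300263 = 1.157082
Chained index = 100 × 1.019394 × 1.157082 = 117.9523

117.95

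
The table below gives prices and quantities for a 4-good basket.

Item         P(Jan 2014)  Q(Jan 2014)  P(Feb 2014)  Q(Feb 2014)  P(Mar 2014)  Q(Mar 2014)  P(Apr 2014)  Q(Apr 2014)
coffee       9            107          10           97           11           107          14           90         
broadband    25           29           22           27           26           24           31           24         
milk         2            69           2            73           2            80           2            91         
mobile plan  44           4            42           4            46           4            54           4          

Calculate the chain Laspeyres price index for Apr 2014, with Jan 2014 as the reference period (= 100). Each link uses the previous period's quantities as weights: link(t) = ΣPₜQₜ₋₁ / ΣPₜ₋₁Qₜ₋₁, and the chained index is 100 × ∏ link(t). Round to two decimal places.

Link Jan 2014→Feb 2014:
ΣP(Feb 2014)Q(Jan 2014) = 10×107 + 22×29 + 2×69 + 42×4 = 1070 + 638 + 138 + 168 = 2014
ΣP(Jan 2014)Q(Jan 2014) = 9×107 + 25×29 + 2×69 + 44×4 = 963 + 725 + 138 + 176 = 2002
link = 2014/2002 = 1.005994
Link Feb 2014→Mar 2014:
ΣP(Mar 2014)Q(Feb 2014) = 11×97 + 26×27 + 2×73 + 46×4 = 1067 + 702 + 146 + 184 = 2099
ΣP(Feb 2014)Q(Feb 2014) = 10×97 + 22×27 + 2×73 + 42×4 = 970 + 594 + 146 + 168 = 1878
link = 2099/1878 = 1.117678
Link Mar 2014→Apr 2014:
ΣP(Apr 2014)Q(Mar 2014) = 14×107 + 31×24 + 2×80 + 54×4 = 1498 + 744 + 160 + 216 = 2618
ΣP(Mar 2014)Q(Mar 2014) = 11×107 + 26×24 + 2×80 + 46×4 = 1177 + 624 + 160 + 184 = 2145
link = 2618/2145 = 1.220513
Chained index = 100 × 1.005994 × 1.117678 × 1.220513 = 137.2317

137.23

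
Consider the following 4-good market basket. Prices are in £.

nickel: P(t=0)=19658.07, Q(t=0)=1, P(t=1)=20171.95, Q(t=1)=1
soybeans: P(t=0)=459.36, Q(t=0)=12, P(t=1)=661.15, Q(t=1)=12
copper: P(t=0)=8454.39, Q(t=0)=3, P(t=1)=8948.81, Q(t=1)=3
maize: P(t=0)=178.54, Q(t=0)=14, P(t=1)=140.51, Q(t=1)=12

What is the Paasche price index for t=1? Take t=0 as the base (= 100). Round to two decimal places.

Paasche price index uses current-period quantities as weights.
ΣP(t=1)·Q(t=1) = 20171.95×1 + 661.15×12 + 8948.81×3 + 140.51×12 = 20171.95 + 7933.8 + 26846.43 + 1686.12 = 56638.3
ΣP(t=0)·Q(t=1) = 19658.07×1 + 459.36×12 + 8454.39×3 + 178.54×12 = 19658.07 + 5512.32 + 25363.17 + 2142.48 = 52676.04
Index = 56638.3 / 52676.04 × 100 = 107.5219

107.52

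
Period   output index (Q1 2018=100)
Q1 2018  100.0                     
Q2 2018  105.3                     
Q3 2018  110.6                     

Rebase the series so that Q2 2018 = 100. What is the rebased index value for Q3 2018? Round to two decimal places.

Rebased(Q3 2018) = 110.6 / 105.3 × 100 = 105.0332

105.03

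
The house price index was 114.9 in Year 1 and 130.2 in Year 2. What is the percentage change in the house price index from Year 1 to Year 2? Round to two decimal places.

Change = (130.2 − 114.9) / 114.9 × 100
       = 15.3 / 114.9 × 100 = 13.3159%

13.32%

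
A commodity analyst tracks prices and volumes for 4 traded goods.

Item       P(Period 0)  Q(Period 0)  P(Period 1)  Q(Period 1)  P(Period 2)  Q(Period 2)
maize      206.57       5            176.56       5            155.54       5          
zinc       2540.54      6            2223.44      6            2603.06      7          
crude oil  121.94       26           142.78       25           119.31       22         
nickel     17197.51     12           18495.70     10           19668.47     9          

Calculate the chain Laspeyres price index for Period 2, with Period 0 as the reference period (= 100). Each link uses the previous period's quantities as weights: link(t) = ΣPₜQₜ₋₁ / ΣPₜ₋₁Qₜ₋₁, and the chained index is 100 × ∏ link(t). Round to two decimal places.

Link Period 0→Period 1:
ΣP(Period 1)Q(Period 0) = 176.56×5 + 2223.44×6 + 142.78×26 + 18495.70×12 = 882.8 + 13340.64 + 3712.28 + 221948.4 = 239884.12
ΣP(Period 0)Q(Period 0) = 206.57×5 + 2540.54×6 + 121.94×26 + 17197.51×12 = 1032.85 + 15243.24 + 3170.44 + 206370.12 = 225816.65
link = 239884.12/225816.65 = 1.062296
Link Period 1→Period 2:
ΣP(Period 2)Q(Period 1) = 155.54×5 + 2603.06×6 + 119.31×25 + 19668.47×10 = 777.7 + 15618.36 + 2982.75 + 196684.7 = 216063.51
ΣP(Period 1)Q(Period 1) = 176.56×5 + 2223.44×6 + 142.78×25 + 18495.70×10 = 882.8 + 13340.64 + 3569.5 + 184957 = 202749.94
link = 216063.51/202749.94 = 1.065665
Chained index = 100 × 1.062296 × 1.065665 = 113.2052

113.21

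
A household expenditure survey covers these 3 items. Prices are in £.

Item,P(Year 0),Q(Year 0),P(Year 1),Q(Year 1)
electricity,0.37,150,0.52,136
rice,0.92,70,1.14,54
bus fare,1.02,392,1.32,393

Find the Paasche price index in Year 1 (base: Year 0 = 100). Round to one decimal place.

Paasche price index uses current-period quantities as weights.
ΣP(Year 1)·Q(Year 1) = 0.52×136 + 1.14×54 + 1.32×393 = 70.72 + 61.56 + 518.76 = 651.04
ΣP(Year 0)·Q(Year 1) = 0.37×136 + 0.92×54 + 1.02×393 = 50.32 + 49.68 + 400.86 = 500.86
Index = 651.04 / 500.86 × 100 = 129.9844

130.0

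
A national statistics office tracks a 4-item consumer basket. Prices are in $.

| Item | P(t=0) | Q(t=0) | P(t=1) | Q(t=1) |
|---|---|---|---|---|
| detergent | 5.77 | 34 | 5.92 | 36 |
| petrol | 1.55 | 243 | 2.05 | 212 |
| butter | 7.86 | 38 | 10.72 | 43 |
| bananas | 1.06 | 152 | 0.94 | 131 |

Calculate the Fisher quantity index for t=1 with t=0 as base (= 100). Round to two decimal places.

Laspeyres component (base-period weights):
ΣP(t=0)Q(t=1) = 5.77×36 + 1.55×212 + 7.86×43 + 1.06×131 = 207.72 + 328.6 + 337.98 + 138.86 = 1013.16
ΣP(t=0)Q(t=0) = 5.77×34 + 1.55×243 + 7.86×38 + 1.06×152 = 196.18 + 376.65 + 298.68 + 161.12 = 1032.63
L = 1013.16 / 1032.63 × 100 = 98.1145
Paasche component (current-period weights):
ΣP(t=1)Q(t=1) = 5.92×36 + 2.05×212 + 10.72×43 + 0.94×131 = 213.12 + 434.6 + 460.96 + 123.14 = 1231.82
ΣP(t=1)Q(t=0) = 5.92×34 + 2.05×243 + 10.72×38 + 0.94×152 = 201.28 + 498.15 + 407.36 + 142.88 = 1249.67
P = 1231.82 / 1249.67 × 100 = 98.5716
Fisher = √(L × P) = √(98.1145 × 98.5716) = 98.3428

98.34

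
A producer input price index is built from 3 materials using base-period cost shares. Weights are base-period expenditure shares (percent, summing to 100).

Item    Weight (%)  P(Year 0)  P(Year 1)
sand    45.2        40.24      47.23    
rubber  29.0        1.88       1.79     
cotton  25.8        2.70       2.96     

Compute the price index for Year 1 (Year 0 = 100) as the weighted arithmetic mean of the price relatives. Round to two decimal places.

108.95

sand: 45.2 × (47.23/40.24) = 45.2 × 1.173708 = 53.0516
rubber: 29.0 × (1.79/1.88) = 29.0 × 0.952128 = 27.6117
cotton: 25.8 × (2.96/2.70) = 25.8 × 1.096296 = 28.2844
Index = Σ wᵢ·(p₁ᵢ/p₀ᵢ) = 53.0516 + 27.6117 + 28.2844 = 108.9477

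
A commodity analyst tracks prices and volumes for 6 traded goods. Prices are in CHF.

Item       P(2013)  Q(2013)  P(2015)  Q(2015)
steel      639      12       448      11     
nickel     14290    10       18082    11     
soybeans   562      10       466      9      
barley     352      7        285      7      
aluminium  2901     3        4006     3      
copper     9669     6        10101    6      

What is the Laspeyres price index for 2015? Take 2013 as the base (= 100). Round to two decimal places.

117.80

Laspeyres price index uses base-period quantities as weights.
ΣP(2015)·Q(2013) = 448×12 + 18082×10 + 466×10 + 285×7 + 4006×3 + 10101×6 = 5376 + 180820 + 4660 + 1995 + 12018 + 60606 = 265475
ΣP(2013)·Q(2013) = 639×12 + 14290×10 + 562×10 + 352×7 + 2901×3 + 9669×6 = 7668 + 142900 + 5620 + 2464 + 8703 + 58014 = 225369
Index = 265475 / 225369 × 100 = 117.7957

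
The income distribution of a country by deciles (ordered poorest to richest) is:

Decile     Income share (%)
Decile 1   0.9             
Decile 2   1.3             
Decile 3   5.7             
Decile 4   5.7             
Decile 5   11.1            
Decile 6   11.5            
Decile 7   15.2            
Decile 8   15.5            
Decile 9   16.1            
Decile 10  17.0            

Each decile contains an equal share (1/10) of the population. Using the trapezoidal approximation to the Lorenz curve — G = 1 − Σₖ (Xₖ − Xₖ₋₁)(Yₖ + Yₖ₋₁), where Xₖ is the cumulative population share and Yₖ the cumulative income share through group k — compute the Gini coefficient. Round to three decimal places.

Cumulative income shares Yₖ: 0.0090, 0.0220, 0.0790, 0.1360, 0.2470, 0.3620, 0.5140, 0.6690, 0.8300, 1.0000
Σ (Xₖ−Xₖ₋₁)(Yₖ+Yₖ₋₁) = (1/10)(0.0090+0.0000) + (1/10)(0.0220+0.0090) + (1/10)(0.0790+0.0220) + (1/10)(0.1360+0.0790) + (1/10)(0.2470+0.1360) + (1/10)(0.3620+0.2470) + (1/10)(0.5140+0.3620) + (1/10)(0.6690+0.5140) + (1/10)(0.8300+0.6690) + (1/10)(1.0000+0.8300)
  = 0.0009 + 0.0031 + 0.0101 + 0.0215 + 0.0383 + 0.0609 + 0.0876 + 0.1183 + 0.1499 + 0.1830 = 0.6736
G = 1 − 0.6736 = 0.3264

0.326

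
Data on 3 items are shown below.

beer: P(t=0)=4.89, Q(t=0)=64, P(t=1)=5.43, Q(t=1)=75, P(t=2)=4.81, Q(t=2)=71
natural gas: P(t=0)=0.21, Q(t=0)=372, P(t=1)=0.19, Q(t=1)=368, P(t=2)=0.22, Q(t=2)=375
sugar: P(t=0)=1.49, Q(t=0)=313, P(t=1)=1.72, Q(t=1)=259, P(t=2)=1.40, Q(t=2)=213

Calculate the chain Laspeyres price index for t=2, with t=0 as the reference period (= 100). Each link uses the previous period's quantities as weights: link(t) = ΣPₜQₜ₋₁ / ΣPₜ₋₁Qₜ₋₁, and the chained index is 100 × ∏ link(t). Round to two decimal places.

97.25

Link t=0→t=1:
ΣP(t=1)Q(t=0) = 5.43×64 + 0.19×372 + 1.72×313 = 347.52 + 70.68 + 538.36 = 956.56
ΣP(t=0)Q(t=0) = 4.89×64 + 0.21×372 + 1.49×313 = 312.96 + 78.12 + 466.37 = 857.45
link = 956.56/857.45 = 1.115587
Link t=1→t=2:
ΣP(t=2)Q(t=1) = 4.81×75 + 0.22×368 + 1.40×259 = 360.75 + 80.96 + 362.6 = 804.31
ΣP(t=1)Q(t=1) = 5.43×75 + 0.19×368 + 1.72×259 = 407.25 + 69.92 + 445.48 = 922.65
link = 804.31/922.65 = 0.871739
Chained index = 100 × 1.115587 × 0.871739 = 97.2501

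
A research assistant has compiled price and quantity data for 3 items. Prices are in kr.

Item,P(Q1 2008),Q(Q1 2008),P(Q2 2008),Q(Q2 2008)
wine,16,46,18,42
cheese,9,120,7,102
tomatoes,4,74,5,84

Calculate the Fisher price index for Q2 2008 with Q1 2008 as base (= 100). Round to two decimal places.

Laspeyres component (base-period weights):
ΣP(Q2 2008)Q(Q1 2008) = 18×46 + 7×120 + 5×74 = 828 + 840 + 370 = 2038
ΣP(Q1 2008)Q(Q1 2008) = 16×46 + 9×120 + 4×74 = 736 + 1080 + 296 = 2112
L = 2038 / 2112 × 100 = 96.4962
Paasche component (current-period weights):
ΣP(Q2 2008)Q(Q2 2008) = 18×42 + 7×102 + 5×84 = 756 + 714 + 420 = 1890
ΣP(Q1 2008)Q(Q2 2008) = 16×42 + 9×102 + 4×84 = 672 + 918 + 336 = 1926
P = 1890 / 1926 × 100 = 98.1308
Fisher = √(L × P) = √(96.4962 × 98.1308) = 97.3101

97.31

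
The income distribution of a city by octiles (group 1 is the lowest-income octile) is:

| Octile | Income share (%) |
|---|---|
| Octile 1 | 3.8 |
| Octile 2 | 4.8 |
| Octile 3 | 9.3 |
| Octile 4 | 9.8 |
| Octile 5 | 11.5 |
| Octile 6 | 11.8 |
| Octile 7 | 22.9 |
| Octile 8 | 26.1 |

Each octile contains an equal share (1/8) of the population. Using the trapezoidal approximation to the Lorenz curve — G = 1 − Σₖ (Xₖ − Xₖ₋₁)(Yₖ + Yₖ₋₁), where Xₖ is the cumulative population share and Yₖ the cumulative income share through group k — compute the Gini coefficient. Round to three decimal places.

0.320

Cumulative income shares Yₖ: 0.0380, 0.0860, 0.1790, 0.2770, 0.3920, 0.5100, 0.7390, 1.0000
Σ (Xₖ−Xₖ₋₁)(Yₖ+Yₖ₋₁) = (1/8)(0.0380+0.0000) + (1/8)(0.0860+0.0380) + (1/8)(0.1790+0.0860) + (1/8)(0.2770+0.1790) + (1/8)(0.3920+0.2770) + (1/8)(0.5100+0.3920) + (1/8)(0.7390+0.5100) + (1/8)(1.0000+0.7390)
  = 0.0047 + 0.0155 + 0.0331 + 0.0570 + 0.0836 + 0.1128 + 0.1561 + 0.2174 = 0.6803
G = 1 − 0.6803 = 0.3197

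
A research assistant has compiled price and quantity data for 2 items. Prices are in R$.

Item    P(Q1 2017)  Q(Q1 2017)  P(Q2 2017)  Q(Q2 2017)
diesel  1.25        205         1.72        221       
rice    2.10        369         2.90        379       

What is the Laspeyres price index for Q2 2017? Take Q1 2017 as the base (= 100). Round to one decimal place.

Laspeyres price index uses base-period quantities as weights.
ΣP(Q2 2017)·Q(Q1 2017) = 1.72×205 + 2.90×369 = 352.6 + 1070.1 = 1422.7
ΣP(Q1 2017)·Q(Q1 2017) = 1.25×205 + 2.10×369 = 256.25 + 774.9 = 1031.15
Index = 1422.7 / 1031.15 × 100 = 137.9722

138.0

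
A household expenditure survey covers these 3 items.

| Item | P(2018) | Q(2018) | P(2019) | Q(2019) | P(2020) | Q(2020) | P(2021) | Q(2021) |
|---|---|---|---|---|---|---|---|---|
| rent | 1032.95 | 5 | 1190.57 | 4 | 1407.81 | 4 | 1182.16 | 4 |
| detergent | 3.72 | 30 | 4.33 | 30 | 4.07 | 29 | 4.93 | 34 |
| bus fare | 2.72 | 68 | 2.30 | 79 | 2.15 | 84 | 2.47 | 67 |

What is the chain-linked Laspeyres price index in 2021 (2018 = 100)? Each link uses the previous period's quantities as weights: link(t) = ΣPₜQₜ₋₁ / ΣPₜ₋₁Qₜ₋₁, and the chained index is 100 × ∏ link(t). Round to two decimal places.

114.23

Link 2018→2019:
ΣP(2019)Q(2018) = 1190.57×5 + 4.33×30 + 2.30×68 = 5952.85 + 129.9 + 156.4 = 6239.15
ΣP(2018)Q(2018) = 1032.95×5 + 3.72×30 + 2.72×68 = 5164.75 + 111.6 + 184.96 = 5461.31
link = 6239.15/5461.31 = 1.142427
Link 2019→2020:
ΣP(2020)Q(2019) = 1407.81×4 + 4.07×30 + 2.15×79 = 5631.24 + 122.1 + 169.85 = 5923.19
ΣP(2019)Q(2019) = 1190.57×4 + 4.33×30 + 2.30×79 = 4762.28 + 129.9 + 181.7 = 5073.88
link = 5923.19/5073.88 = 1.167389
Link 2020→2021:
ΣP(2021)Q(2020) = 1182.16×4 + 4.93×29 + 2.47×84 = 4728.64 + 142.97 + 207.48 = 5079.09
ΣP(2020)Q(2020) = 1407.81×4 + 4.07×29 + 2.15×84 = 5631.24 + 118.03 + 180.6 = 5929.87
link = 5079.09/5929.87 = 0.856526
Chained index = 100 × 1.142427 × 1.167389 × 0.856526 = 114.2312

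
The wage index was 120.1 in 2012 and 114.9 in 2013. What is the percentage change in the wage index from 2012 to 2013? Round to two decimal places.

-4.33%

Change = (114.9 − 120.1) / 120.1 × 100
       = -5.2 / 120.1 × 100 = -4.3297%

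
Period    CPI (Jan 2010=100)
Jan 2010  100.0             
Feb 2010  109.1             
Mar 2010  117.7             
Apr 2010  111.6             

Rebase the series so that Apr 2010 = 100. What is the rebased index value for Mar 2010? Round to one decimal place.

Rebased(Mar 2010) = 117.7 / 111.6 × 100 = 105.4659

105.5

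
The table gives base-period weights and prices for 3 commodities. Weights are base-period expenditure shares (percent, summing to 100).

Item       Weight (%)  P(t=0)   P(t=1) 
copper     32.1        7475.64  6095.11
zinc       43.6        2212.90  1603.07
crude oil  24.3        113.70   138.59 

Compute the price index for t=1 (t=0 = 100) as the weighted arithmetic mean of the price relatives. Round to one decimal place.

87.4

copper: 32.1 × (6095.11/7475.64) = 32.1 × 0.815330 = 26.1721
zinc: 43.6 × (1603.07/2212.90) = 43.6 × 0.724420 = 31.5847
crude oil: 24.3 × (138.59/113.70) = 24.3 × 1.218909 = 29.6195
Index = Σ wᵢ·(p₁ᵢ/p₀ᵢ) = 26.1721 + 31.5847 + 29.6195 = 87.3763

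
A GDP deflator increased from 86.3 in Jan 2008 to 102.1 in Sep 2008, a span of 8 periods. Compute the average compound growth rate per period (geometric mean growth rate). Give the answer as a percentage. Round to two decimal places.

2.12%

Growth factor = (102.1/86.3)^(1/8) = (1.183082)^(1/8) = 1.021238
Growth rate = 1.021238 − 1 = 0.021238 = 2.1238%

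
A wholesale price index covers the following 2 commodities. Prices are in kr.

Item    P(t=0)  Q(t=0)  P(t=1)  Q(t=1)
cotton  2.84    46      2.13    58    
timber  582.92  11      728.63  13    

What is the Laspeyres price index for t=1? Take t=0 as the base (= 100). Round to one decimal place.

Laspeyres price index uses base-period quantities as weights.
ΣP(t=1)·Q(t=0) = 2.13×46 + 728.63×11 = 97.98 + 8014.93 = 8112.91
ΣP(t=0)·Q(t=0) = 2.84×46 + 582.92×11 = 130.64 + 6412.12 = 6542.76
Index = 8112.91 / 6542.76 × 100 = 123.9983

124.0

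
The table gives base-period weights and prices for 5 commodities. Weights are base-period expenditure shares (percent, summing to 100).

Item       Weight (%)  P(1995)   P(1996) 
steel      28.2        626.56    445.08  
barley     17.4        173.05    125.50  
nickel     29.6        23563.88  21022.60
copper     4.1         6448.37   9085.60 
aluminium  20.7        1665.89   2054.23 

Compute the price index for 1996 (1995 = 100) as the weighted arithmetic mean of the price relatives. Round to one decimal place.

90.4

steel: 28.2 × (445.08/626.56) = 28.2 × 0.710355 = 20.0320
barley: 17.4 × (125.50/173.05) = 17.4 × 0.725224 = 12.6189
nickel: 29.6 × (21022.60/23563.88) = 29.6 × 0.892154 = 26.4077
copper: 4.1 × (9085.60/6448.37) = 4.1 × 1.408976 = 5.7768
aluminium: 20.7 × (2054.23/1665.89) = 20.7 × 1.233113 = 25.5254
Index = Σ wᵢ·(p₁ᵢ/p₀ᵢ) = 20.0320 + 12.6189 + 26.4077 + 5.7768 + 25.5254 = 90.3609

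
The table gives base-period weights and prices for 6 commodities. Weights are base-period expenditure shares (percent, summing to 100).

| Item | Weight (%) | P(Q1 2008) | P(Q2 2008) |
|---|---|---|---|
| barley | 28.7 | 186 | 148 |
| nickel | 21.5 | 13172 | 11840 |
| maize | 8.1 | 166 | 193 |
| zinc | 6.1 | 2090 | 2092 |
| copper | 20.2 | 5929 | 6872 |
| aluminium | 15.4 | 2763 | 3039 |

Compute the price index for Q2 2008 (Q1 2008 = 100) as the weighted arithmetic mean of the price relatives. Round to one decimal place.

barley: 28.7 × (148/186) = 28.7 × 0.795699 = 22.8366
nickel: 21.5 × (11840/13172) = 21.5 × 0.898876 = 19.3258
maize: 8.1 × (193/166) = 8.1 × 1.162651 = 9.4175
zinc: 6.1 × (2092/2090) = 6.1 × 1.000957 = 6.1058
copper: 20.2 × (6872/5929) = 20.2 × 1.159049 = 23.4128
aluminium: 15.4 × (3039/2763) = 15.4 × 1.099891 = 16.9383
Index = Σ wᵢ·(p₁ᵢ/p₀ᵢ) = 22.8366 + 19.3258 + 9.4175 + 6.1058 + 23.4128 + 16.9383 = 98.0368

98.0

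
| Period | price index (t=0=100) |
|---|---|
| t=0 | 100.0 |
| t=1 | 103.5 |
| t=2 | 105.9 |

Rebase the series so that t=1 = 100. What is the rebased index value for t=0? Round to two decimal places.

Rebased(t=0) = 100.0 / 103.5 × 100 = 96.6184

96.62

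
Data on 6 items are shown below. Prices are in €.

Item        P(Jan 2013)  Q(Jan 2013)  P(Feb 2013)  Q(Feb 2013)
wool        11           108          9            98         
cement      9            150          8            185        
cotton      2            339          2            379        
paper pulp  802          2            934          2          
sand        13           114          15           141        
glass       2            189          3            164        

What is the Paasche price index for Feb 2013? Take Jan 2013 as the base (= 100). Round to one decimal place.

Paasche price index uses current-period quantities as weights.
ΣP(Feb 2013)·Q(Feb 2013) = 9×98 + 8×185 + 2×379 + 934×2 + 15×141 + 3×164 = 882 + 1480 + 758 + 1868 + 2115 + 492 = 7595
ΣP(Jan 2013)·Q(Feb 2013) = 11×98 + 9×185 + 2×379 + 802×2 + 13×141 + 2×164 = 1078 + 1665 + 758 + 1604 + 1833 + 328 = 7266
Index = 7595 / 7266 × 100 = 104.5279

104.5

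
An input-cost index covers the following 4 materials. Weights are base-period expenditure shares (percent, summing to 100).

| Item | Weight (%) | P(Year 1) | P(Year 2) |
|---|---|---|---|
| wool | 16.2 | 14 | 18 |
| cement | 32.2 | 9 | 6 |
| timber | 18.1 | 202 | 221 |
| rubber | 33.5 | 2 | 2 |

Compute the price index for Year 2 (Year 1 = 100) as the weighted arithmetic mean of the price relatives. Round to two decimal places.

95.60

wool: 16.2 × (18/14) = 16.2 × 1.285714 = 20.8286
cement: 32.2 × (6/9) = 32.2 × 0.666667 = 21.4667
timber: 18.1 × (221/202) = 18.1 × 1.094059 = 19.8025
rubber: 33.5 × (2/2) = 33.5 × 1.000000 = 33.5000
Index = Σ wᵢ·(p₁ᵢ/p₀ᵢ) = 20.8286 + 21.4667 + 19.8025 + 33.5000 = 95.5977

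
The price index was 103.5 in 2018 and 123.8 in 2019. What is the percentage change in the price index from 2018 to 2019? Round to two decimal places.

Change = (123.8 − 103.5) / 103.5 × 100
       = 20.3 / 103.5 × 100 = 19.6135%

19.61%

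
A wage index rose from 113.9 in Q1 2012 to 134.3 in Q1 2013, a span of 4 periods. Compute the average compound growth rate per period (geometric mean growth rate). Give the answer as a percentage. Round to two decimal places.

4.20%

Growth factor = (134.3/113.9)^(1/4) = (1.179104)^(1/4) = 1.042049
Growth rate = 1.042049 − 1 = 0.042049 = 4.2049%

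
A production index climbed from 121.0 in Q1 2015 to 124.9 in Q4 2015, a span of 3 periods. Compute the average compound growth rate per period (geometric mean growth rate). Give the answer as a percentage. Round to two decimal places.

1.06%

Growth factor = (124.9/121.0)^(1/3) = (1.032231)^(1/3) = 1.010630
Growth rate = 1.010630 − 1 = 0.010630 = 1.0630%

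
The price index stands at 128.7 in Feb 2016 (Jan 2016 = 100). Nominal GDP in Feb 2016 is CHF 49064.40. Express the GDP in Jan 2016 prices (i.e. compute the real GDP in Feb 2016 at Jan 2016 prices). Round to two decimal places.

38123.08

Real = Nominal ÷ (Index/100) = 49064.40 ÷ (128.7/100)
     = 49064.40 ÷ 1.287 = 38123.0769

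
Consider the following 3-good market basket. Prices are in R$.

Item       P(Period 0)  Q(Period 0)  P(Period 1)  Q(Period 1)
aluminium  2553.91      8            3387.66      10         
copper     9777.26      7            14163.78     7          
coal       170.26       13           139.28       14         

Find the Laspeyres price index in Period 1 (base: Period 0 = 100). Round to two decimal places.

Laspeyres price index uses base-period quantities as weights.
ΣP(Period 1)·Q(Period 0) = 3387.66×8 + 14163.78×7 + 139.28×13 = 27101.28 + 99146.46 + 1810.64 = 128058.38
ΣP(Period 0)·Q(Period 0) = 2553.91×8 + 9777.26×7 + 170.26×13 = 20431.28 + 68440.82 + 2213.38 = 91085.48
Index = 128058.38 / 91085.48 × 100 = 140.5914

140.59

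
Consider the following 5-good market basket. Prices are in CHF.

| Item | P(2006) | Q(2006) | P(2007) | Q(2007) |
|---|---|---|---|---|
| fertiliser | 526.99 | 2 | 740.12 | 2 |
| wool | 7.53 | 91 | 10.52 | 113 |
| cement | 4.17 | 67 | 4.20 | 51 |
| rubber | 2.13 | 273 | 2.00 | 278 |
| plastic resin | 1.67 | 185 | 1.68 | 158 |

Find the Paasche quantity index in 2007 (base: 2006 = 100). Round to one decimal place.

103.6

Paasche quantity index uses current-period prices as weights.
ΣP(2007)·Q(2007) = 740.12×2 + 10.52×113 + 4.20×51 + 2.00×278 + 1.68×158 = 1480.24 + 1188.76 + 214.2 + 556 + 265.44 = 3704.64
ΣP(2007)·Q(2006) = 740.12×2 + 10.52×91 + 4.20×67 + 2.00×273 + 1.68×185 = 1480.24 + 957.32 + 281.4 + 546 + 310.8 = 3575.76
Index = 3704.64 / 3575.76 × 100 = 103.6043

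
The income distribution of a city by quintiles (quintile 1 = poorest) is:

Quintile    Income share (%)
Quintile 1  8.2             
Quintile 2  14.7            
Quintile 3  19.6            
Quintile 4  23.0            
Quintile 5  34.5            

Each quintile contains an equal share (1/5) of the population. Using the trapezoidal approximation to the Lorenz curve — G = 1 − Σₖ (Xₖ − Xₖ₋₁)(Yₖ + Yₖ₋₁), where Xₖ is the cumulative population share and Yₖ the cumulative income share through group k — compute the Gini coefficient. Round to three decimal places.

Cumulative income shares Yₖ: 0.0820, 0.2290, 0.4250, 0.6550, 1.0000
Σ (Xₖ−Xₖ₋₁)(Yₖ+Yₖ₋₁) = (1/5)(0.0820+0.0000) + (1/5)(0.2290+0.0820) + (1/5)(0.4250+0.2290) + (1/5)(0.6550+0.4250) + (1/5)(1.0000+0.6550)
  = 0.0164 + 0.0622 + 0.1308 + 0.2160 + 0.3310 = 0.7564
G = 1 − 0.7564 = 0.2436

0.244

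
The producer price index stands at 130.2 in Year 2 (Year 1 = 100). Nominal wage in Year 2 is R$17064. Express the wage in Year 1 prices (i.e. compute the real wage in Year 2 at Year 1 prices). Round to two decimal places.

Real = Nominal ÷ (Index/100) = 17064 ÷ (130.2/100)
     = 17064 ÷ 1.302 = 13105.9908

13105.99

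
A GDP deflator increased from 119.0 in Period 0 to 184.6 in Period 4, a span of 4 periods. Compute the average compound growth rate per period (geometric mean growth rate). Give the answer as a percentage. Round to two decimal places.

11.60%

Growth factor = (184.6/119.0)^(1/4) = (1.551261)^(1/4) = 1.116018
Growth rate = 1.116018 − 1 = 0.116018 = 11.6018%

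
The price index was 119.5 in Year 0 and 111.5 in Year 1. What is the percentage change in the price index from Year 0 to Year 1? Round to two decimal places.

-6.69%

Change = (111.5 − 119.5) / 119.5 × 100
       = -8.0 / 119.5 × 100 = -6.6946%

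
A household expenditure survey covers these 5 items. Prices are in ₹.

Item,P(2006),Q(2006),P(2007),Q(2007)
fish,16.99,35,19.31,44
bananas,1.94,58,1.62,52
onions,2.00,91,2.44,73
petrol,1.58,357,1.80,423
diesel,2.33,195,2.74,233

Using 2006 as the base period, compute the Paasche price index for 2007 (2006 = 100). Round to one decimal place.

Paasche price index uses current-period quantities as weights.
ΣP(2007)·Q(2007) = 19.31×44 + 1.62×52 + 2.44×73 + 1.80×423 + 2.74×233 = 849.64 + 84.24 + 178.12 + 761.4 + 638.42 = 2511.82
ΣP(2006)·Q(2007) = 16.99×44 + 1.94×52 + 2.00×73 + 1.58×423 + 2.33×233 = 747.56 + 100.88 + 146 + 668.34 + 542.89 = 2205.67
Index = 2511.82 / 2205.67 × 100 = 113.8801

113.9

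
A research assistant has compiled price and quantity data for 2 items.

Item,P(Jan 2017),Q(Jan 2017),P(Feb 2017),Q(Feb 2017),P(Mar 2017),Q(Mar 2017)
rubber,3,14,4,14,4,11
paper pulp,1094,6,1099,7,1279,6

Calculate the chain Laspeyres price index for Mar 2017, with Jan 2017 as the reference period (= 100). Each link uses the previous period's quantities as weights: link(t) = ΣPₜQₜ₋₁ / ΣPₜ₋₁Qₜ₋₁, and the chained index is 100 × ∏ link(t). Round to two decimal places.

117.03

Link Jan 2017→Feb 2017:
ΣP(Feb 2017)Q(Jan 2017) = 4×14 + 1099×6 = 56 + 6594 = 6650
ΣP(Jan 2017)Q(Jan 2017) = 3×14 + 1094×6 = 42 + 6564 = 6606
link = 6650/6606 = 1.006661
Link Feb 2017→Mar 2017:
ΣP(Mar 2017)Q(Feb 2017) = 4×14 + 1279×7 = 56 + 8953 = 9009
ΣP(Feb 2017)Q(Feb 2017) = 4×14 + 1099×7 = 56 + 7693 = 7749
link = 9009/7749 = 1.162602
Chained index = 100 × 1.006661 × 1.162602 = 117.0345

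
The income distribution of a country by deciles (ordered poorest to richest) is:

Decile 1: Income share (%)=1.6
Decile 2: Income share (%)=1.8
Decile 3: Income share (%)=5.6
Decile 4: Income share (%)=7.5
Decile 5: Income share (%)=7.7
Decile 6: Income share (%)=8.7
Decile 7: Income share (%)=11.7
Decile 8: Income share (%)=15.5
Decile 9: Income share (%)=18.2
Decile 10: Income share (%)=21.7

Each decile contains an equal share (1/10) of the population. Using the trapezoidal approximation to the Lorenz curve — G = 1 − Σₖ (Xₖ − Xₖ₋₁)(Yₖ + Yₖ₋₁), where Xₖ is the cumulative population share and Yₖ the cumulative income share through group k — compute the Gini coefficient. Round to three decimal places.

Cumulative income shares Yₖ: 0.0160, 0.0340, 0.0900, 0.1650, 0.2420, 0.3290, 0.4460, 0.6010, 0.7830, 1.0000
Σ (Xₖ−Xₖ₋₁)(Yₖ+Yₖ₋₁) = (1/10)(0.0160+0.0000) + (1/10)(0.0340+0.0160) + (1/10)(0.0900+0.0340) + (1/10)(0.1650+0.0900) + (1/10)(0.2420+0.1650) + (1/10)(0.3290+0.2420) + (1/10)(0.4460+0.3290) + (1/10)(0.6010+0.4460) + (1/10)(0.7830+0.6010) + (1/10)(1.0000+0.7830)
  = 0.0016 + 0.0050 + 0.0124 + 0.0255 + 0.0407 + 0.0571 + 0.0775 + 0.1047 + 0.1384 + 0.1783 = 0.6412
G = 1 − 0.6412 = 0.3588

0.359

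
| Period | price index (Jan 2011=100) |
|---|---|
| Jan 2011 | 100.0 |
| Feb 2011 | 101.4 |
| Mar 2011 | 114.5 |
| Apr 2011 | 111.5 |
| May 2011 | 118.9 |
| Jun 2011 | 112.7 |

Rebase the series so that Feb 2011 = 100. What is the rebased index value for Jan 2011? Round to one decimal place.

Rebased(Jan 2011) = 100.0 / 101.4 × 100 = 98.6193

98.6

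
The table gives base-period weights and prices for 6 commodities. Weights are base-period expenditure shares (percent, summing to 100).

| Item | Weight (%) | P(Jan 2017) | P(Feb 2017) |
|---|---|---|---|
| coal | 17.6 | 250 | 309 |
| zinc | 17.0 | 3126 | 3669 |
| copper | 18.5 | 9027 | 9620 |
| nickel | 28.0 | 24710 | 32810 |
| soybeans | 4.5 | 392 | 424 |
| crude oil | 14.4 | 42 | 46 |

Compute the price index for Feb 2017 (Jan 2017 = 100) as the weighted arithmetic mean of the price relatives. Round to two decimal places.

coal: 17.6 × (309/250) = 17.6 × 1.236000 = 21.7536
zinc: 17.0 × (3669/3126) = 17.0 × 1.173704 = 19.9530
copper: 18.5 × (9620/9027) = 18.5 × 1.065692 = 19.7153
nickel: 28.0 × (32810/24710) = 28.0 × 1.327803 = 37.1785
soybeans: 4.5 × (424/392) = 4.5 × 1.081633 = 4.8673
crude oil: 14.4 × (46/42) = 14.4 × 1.095238 = 15.7714
Index = Σ wᵢ·(p₁ᵢ/p₀ᵢ) = 21.7536 + 19.9530 + 19.7153 + 37.1785 + 4.8673 + 15.7714 = 119.2391

119.24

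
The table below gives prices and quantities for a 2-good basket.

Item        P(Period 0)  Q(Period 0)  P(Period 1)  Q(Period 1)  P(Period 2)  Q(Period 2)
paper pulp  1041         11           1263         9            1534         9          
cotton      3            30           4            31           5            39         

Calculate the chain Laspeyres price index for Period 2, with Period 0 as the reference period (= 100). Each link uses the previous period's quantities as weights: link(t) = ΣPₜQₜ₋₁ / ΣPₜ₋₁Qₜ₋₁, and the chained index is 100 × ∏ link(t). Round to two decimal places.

147.52

Link Period 0→Period 1:
ΣP(Period 1)Q(Period 0) = 1263×11 + 4×30 = 13893 + 120 = 14013
ΣP(Period 0)Q(Period 0) = 1041×11 + 3×30 = 11451 + 90 = 11541
link = 14013/11541 = 1.214193
Link Period 1→Period 2:
ΣP(Period 2)Q(Period 1) = 1534×9 + 5×31 = 13806 + 155 = 13961
ΣP(Period 1)Q(Period 1) = 1263×9 + 4×31 = 11367 + 124 = 11491
link = 13961/11491 = 1.214951
Chained index = 100 × 1.214193 × 1.214951 = 147.5185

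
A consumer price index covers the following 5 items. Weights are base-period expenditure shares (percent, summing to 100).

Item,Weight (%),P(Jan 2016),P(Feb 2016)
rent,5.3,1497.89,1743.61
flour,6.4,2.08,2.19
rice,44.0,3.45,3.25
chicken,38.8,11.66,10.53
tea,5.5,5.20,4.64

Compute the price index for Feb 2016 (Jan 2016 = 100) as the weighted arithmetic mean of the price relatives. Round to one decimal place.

94.3

rent: 5.3 × (1743.61/1497.89) = 5.3 × 1.164044 = 6.1694
flour: 6.4 × (2.19/2.08) = 6.4 × 1.052885 = 6.7385
rice: 44.0 × (3.25/3.45) = 44.0 × 0.942029 = 41.4493
chicken: 38.8 × (10.53/11.66) = 38.8 × 0.903087 = 35.0398
tea: 5.5 × (4.64/5.20) = 5.5 × 0.892308 = 4.9077
Index = Σ wᵢ·(p₁ᵢ/p₀ᵢ) = 6.1694 + 6.7385 + 41.4493 + 35.0398 + 4.9077 = 94.3047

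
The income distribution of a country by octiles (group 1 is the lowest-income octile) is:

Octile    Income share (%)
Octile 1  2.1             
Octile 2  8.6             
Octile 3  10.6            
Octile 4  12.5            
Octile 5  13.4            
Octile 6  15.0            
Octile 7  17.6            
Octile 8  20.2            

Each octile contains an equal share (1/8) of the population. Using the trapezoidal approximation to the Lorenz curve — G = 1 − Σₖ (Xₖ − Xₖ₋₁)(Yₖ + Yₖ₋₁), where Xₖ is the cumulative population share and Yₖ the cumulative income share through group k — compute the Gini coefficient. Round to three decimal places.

0.232

Cumulative income shares Yₖ: 0.0210, 0.1070, 0.2130, 0.3380, 0.4720, 0.6220, 0.7980, 1.0000
Σ (Xₖ−Xₖ₋₁)(Yₖ+Yₖ₋₁) = (1/8)(0.0210+0.0000) + (1/8)(0.1070+0.0210) + (1/8)(0.2130+0.1070) + (1/8)(0.3380+0.2130) + (1/8)(0.4720+0.3380) + (1/8)(0.6220+0.4720) + (1/8)(0.7980+0.6220) + (1/8)(1.0000+0.7980)
  = 0.0026 + 0.0160 + 0.0400 + 0.0689 + 0.1012 + 0.1367 + 0.1775 + 0.2248 = 0.7677
G = 1 − 0.7677 = 0.2323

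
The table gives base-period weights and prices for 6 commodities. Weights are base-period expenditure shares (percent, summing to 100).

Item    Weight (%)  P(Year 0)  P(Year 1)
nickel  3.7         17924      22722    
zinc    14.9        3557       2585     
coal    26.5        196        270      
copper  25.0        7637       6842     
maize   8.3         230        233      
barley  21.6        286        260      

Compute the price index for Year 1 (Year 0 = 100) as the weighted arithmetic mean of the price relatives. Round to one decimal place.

102.5

nickel: 3.7 × (22722/17924) = 3.7 × 1.267686 = 4.6904
zinc: 14.9 × (2585/3557) = 14.9 × 0.726736 = 10.8284
coal: 26.5 × (270/196) = 26.5 × 1.377551 = 36.5051
copper: 25.0 × (6842/7637) = 25.0 × 0.895902 = 22.3975
maize: 8.3 × (233/230) = 8.3 × 1.013043 = 8.4083
barley: 21.6 × (260/286) = 21.6 × 0.909091 = 19.6364
Index = Σ wᵢ·(p₁ᵢ/p₀ᵢ) = 4.6904 + 10.8284 + 36.5051 + 22.3975 + 8.4083 + 19.6364 = 102.4661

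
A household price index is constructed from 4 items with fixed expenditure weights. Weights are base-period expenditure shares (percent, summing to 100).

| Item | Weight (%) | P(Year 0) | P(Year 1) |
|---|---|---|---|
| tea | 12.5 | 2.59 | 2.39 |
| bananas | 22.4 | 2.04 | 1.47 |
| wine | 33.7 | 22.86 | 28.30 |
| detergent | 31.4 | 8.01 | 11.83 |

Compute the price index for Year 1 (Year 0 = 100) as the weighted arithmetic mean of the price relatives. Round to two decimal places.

tea: 12.5 × (2.39/2.59) = 12.5 × 0.922780 = 11.5347
bananas: 22.4 × (1.47/2.04) = 22.4 × 0.720588 = 16.1412
wine: 33.7 × (28.30/22.86) = 33.7 × 1.237970 = 41.7196
detergent: 31.4 × (11.83/8.01) = 31.4 × 1.476904 = 46.3748
Index = Σ wᵢ·(p₁ᵢ/p₀ᵢ) = 11.5347 + 16.1412 + 41.7196 + 46.3748 = 115.7703

115.77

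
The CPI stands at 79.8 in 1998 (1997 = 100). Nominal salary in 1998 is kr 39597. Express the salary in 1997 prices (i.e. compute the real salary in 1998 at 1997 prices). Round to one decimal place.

49620.3

Real = Nominal ÷ (Index/100) = 39597 ÷ (79.8/100)
     = 39597 ÷ 0.798 = 49620.3008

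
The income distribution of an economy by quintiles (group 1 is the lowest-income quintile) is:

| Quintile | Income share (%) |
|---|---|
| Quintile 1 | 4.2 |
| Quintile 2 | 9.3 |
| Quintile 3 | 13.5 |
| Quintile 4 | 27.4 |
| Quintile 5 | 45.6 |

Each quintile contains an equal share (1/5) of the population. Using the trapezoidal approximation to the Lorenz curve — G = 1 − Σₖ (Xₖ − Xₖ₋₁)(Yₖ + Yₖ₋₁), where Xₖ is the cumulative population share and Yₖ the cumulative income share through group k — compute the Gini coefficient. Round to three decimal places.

0.404

Cumulative income shares Yₖ: 0.0420, 0.1350, 0.2700, 0.5440, 1.0000
Σ (Xₖ−Xₖ₋₁)(Yₖ+Yₖ₋₁) = (1/5)(0.0420+0.0000) + (1/5)(0.1350+0.0420) + (1/5)(0.2700+0.1350) + (1/5)(0.5440+0.2700) + (1/5)(1.0000+0.5440)
  = 0.0084 + 0.0354 + 0.0810 + 0.1628 + 0.3088 = 0.5964
G = 1 − 0.5964 = 0.4036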